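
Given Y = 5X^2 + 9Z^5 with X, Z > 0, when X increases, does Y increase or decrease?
Y increases

Taking the partial derivative:
∂Y/∂X = 10X

∂Y/∂X = 10X > 0 (assuming positive values)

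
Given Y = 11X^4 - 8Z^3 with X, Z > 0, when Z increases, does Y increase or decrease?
Y decreases

Taking the partial derivative:
∂Y/∂Z = -24Z^2

∂Y/∂Z = -24Z^2 < 0 (assuming positive values)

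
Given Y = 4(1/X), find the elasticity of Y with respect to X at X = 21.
Elasticity = -1

Elasticity = (dY/dX) · (X/Y)

dY/dX = -4/X²
At X = 21: dY/dX = -4/441, Y = 4/21

Elasticity = (-4/441) · (21 / (4/21)) = -1

Interpretation: for a small percentage change in X, the percentage change in Y is approximately -1.00 times as large.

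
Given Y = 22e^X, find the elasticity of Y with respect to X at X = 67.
Elasticity = 67

Elasticity = (dY/dX) · (X/Y)

dY/dX = 22·e^X
At X = 67: dY/dX = 22·e^67, Y = 22·e^67

Elasticity = (22·e^67) · (67 / (22·e^67)) = 67

Interpretation: for a small percentage change in X, the percentage change in Y is approximately 67.00 times as large.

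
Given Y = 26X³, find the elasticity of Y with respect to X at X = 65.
Elasticity = 3

Elasticity = (dY/dX) · (X/Y)

dY/dX = 78·X²
At X = 65: dY/dX = 329550, Y = 7140250

Elasticity = 329550 · (65 / 7140250) = 3

Interpretation: for a small percentage change in X, the percentage change in Y is approximately 3.00 times as large.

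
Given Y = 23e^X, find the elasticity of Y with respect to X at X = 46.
Elasticity = 46

Elasticity = (dY/dX) · (X/Y)

dY/dX = 23·e^X
At X = 46: dY/dX = 23·e^46, Y = 23·e^46

Elasticity = (23·e^46) · (46 / (23·e^46)) = 46

Interpretation: for a small percentage change in X, the percentage change in Y is approximately 46.00 times as large.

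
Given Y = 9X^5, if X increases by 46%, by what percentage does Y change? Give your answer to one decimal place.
563.4%

For Y = 9X^5:
If X → X(1 + 0.46)
Then Y → Y · (1 + 0.46)^5
     ≈ Y · 6.6338

Percentage change = ((1 + 0.46)^5 − 1) × 100% ≈ 563.4%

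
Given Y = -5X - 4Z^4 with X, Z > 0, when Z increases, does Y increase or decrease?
Y decreases

Taking the partial derivative:
∂Y/∂Z = -16Z^3

∂Y/∂Z = -16Z^3 < 0 (assuming positive values)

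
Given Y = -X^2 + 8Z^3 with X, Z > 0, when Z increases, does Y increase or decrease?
Y increases

Taking the partial derivative:
∂Y/∂Z = 24Z^2

∂Y/∂Z = 24Z^2 > 0 (assuming positive values)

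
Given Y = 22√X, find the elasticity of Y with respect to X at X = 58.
Elasticity = 1/2

Elasticity = (dY/dX) · (X/Y)

dY/dX = 11/√X
At X = 58: dY/dX = 11·√58/58, Y = 22·√58

Elasticity = (11·√58/58) · (58 / (22·√58)) = 1/2

Interpretation: for a small percentage change in X, the percentage change in Y is approximately 0.50 times as large.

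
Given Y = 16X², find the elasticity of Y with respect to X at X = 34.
Elasticity = 2

Elasticity = (dY/dX) · (X/Y)

dY/dX = 32·X
At X = 34: dY/dX = 1088, Y = 18496

Elasticity = 1088 · (34 / 18496) = 2

Interpretation: for a small percentage change in X, the percentage change in Y is approximately 2.00 times as large.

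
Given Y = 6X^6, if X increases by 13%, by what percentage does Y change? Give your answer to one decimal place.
108.2%

For Y = 6X^6:
If X → X(1 + 0.13)
Then Y → Y · (1 + 0.13)^6
     ≈ Y · 2.0820

Percentage change = ((1 + 0.13)^6 − 1) × 100% ≈ 108.2%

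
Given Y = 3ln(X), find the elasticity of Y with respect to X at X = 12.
Elasticity = 1/ln(12) ≈ 0.4024

Elasticity = (dY/dX) · (X/Y)

dY/dX = 3/X
At X = 12: dY/dX = 1/4, Y = 3·ln(12)

Elasticity = (1/4) · (12 / (3·ln(12))) = 1/ln(12) ≈ 0.4024

Interpretation: for a small percentage change in X, the percentage change in Y is approximately 0.40 times as large.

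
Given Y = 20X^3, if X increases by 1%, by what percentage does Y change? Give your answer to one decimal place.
3.0%

For Y = 20X^3:
If X → X(1 + 0.01)
Then Y → Y · (1 + 0.01)^3
     ≈ Y · 1.0303

Percentage change = ((1 + 0.01)^3 − 1) × 100% ≈ 3.0%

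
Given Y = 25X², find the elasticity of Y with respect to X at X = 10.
Elasticity = 2

Elasticity = (dY/dX) · (X/Y)

dY/dX = 50·X
At X = 10: dY/dX = 500, Y = 2500

Elasticity = 500 · (10 / 2500) = 2

Interpretation: for a small percentage change in X, the percentage change in Y is approximately 2.00 times as large.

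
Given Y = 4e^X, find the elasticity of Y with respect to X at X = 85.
Elasticity = 85

Elasticity = (dY/dX) · (X/Y)

dY/dX = 4·e^X
At X = 85: dY/dX = 4·e^85, Y = 4·e^85

Elasticity = (4·e^85) · (85 / (4·e^85)) = 85

Interpretation: for a small percentage change in X, the percentage change in Y is approximately 85.00 times as large.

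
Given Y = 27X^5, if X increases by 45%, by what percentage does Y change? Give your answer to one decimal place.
541.0%

For Y = 27X^5:
If X → X(1 + 0.45)
Then Y → Y · (1 + 0.45)^5
     ≈ Y · 6.4097

Percentage change = ((1 + 0.45)^5 − 1) × 100% ≈ 541.0%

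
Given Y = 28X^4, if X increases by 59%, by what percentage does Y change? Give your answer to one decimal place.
539.1%

For Y = 28X^4:
If X → X(1 + 0.59)
Then Y → Y · (1 + 0.59)^4
     ≈ Y · 6.3913

Percentage change = ((1 + 0.59)^4 − 1) × 100% ≈ 539.1%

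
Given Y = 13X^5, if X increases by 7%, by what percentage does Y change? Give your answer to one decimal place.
40.3%

For Y = 13X^5:
If X → X(1 + 0.07)
Then Y → Y · (1 + 0.07)^5
     ≈ Y · 1.4026

Percentage change = ((1 + 0.07)^5 − 1) × 100% ≈ 40.3%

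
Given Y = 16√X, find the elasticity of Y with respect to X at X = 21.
Elasticity = 1/2

Elasticity = (dY/dX) · (X/Y)

dY/dX = 8/√X
At X = 21: dY/dX = 8·√21/21, Y = 16·√21

Elasticity = (8·√21/21) · (21 / (16·√21)) = 1/2

Interpretation: for a small percentage change in X, the percentage change in Y is approximately 0.50 times as large.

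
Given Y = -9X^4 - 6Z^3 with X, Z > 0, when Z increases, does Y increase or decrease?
Y decreases

Taking the partial derivative:
∂Y/∂Z = -18Z^2

∂Y/∂Z = -18Z^2 < 0 (assuming positive values)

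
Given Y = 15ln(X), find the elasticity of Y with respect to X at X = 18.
Elasticity = 1/ln(18) ≈ 0.3460

Elasticity = (dY/dX) · (X/Y)

dY/dX = 15/X
At X = 18: dY/dX = 5/6, Y = 15·ln(18)

Elasticity = (5/6) · (18 / (15·ln(18))) = 1/ln(18) ≈ 0.3460

Interpretation: for a small percentage change in X, the percentage change in Y is approximately 0.35 times as large.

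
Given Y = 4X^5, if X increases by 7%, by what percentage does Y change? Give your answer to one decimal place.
40.3%

For Y = 4X^5:
If X → X(1 + 0.07)
Then Y → Y · (1 + 0.07)^5
     ≈ Y · 1.4026

Percentage change = ((1 + 0.07)^5 − 1) × 100% ≈ 40.3%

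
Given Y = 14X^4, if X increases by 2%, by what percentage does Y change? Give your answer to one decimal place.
8.2%

For Y = 14X^4:
If X → X(1 + 0.02)
Then Y → Y · (1 + 0.02)^4
     ≈ Y · 1.0824

Percentage change = ((1 + 0.02)^4 − 1) × 100% ≈ 8.2%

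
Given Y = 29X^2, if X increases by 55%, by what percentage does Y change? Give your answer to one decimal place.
140.3%

For Y = 29X^2:
If X → X(1 + 0.55)
Then Y → Y · (1 + 0.55)^2
     = Y · 2.4025

Percentage change = ((1 + 0.55)^2 − 1) × 100% ≈ 140.3%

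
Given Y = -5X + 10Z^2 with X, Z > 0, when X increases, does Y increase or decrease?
Y decreases

Taking the partial derivative:
∂Y/∂X = -5

∂Y/∂X = -5 < 0 (assuming positive values)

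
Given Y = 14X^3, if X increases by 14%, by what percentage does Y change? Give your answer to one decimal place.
48.2%

For Y = 14X^3:
If X → X(1 + 0.14)
Then Y → Y · (1 + 0.14)^3
     ≈ Y · 1.4815

Percentage change = ((1 + 0.14)^3 − 1) × 100% ≈ 48.2%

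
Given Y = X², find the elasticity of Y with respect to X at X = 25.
Elasticity = 2

Elasticity = (dY/dX) · (X/Y)

dY/dX = 2·X
At X = 25: dY/dX = 50, Y = 625

Elasticity = 50 · (25 / 625) = 2

Interpretation: for a small percentage change in X, the percentage change in Y is approximately 2.00 times as large.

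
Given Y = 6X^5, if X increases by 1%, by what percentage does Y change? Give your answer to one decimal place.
5.1%

For Y = 6X^5:
If X → X(1 + 0.01)
Then Y → Y · (1 + 0.01)^5
     ≈ Y · 1.0510

Percentage change = ((1 + 0.01)^5 − 1) × 100% ≈ 5.1%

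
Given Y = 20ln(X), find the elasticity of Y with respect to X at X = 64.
Elasticity = 1/ln(64) ≈ 0.2404

Elasticity = (dY/dX) · (X/Y)

dY/dX = 20/X
At X = 64: dY/dX = 5/16, Y = 20·ln(64)

Elasticity = (5/16) · (64 / (20·ln(64))) = 1/ln(64) ≈ 0.2404

Interpretation: for a small percentage change in X, the percentage change in Y is approximately 0.24 times as large.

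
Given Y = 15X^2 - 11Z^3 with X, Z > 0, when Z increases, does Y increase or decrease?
Y decreases

Taking the partial derivative:
∂Y/∂Z = -33Z^2

∂Y/∂Z = -33Z^2 < 0 (assuming positive values)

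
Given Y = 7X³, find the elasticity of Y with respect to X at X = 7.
Elasticity = 3

Elasticity = (dY/dX) · (X/Y)

dY/dX = 21·X²
At X = 7: dY/dX = 1029, Y = 2401

Elasticity = 1029 · (7 / 2401) = 3

Interpretation: for a small percentage change in X, the percentage change in Y is approximately 3.00 times as large.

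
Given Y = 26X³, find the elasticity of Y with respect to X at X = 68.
Elasticity = 3

Elasticity = (dY/dX) · (X/Y)

dY/dX = 78·X²
At X = 68: dY/dX = 360672, Y = 8175232

Elasticity = 360672 · (68 / 8175232) = 3

Interpretation: for a small percentage change in X, the percentage change in Y is approximately 3.00 times as large.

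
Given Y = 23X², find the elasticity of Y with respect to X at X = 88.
Elasticity = 2

Elasticity = (dY/dX) · (X/Y)

dY/dX = 46·X
At X = 88: dY/dX = 4048, Y = 178112

Elasticity = 4048 · (88 / 178112) = 2

Interpretation: for a small percentage change in X, the percentage change in Y is approximately 2.00 times as large.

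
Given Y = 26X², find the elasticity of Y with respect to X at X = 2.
Elasticity = 2

Elasticity = (dY/dX) · (X/Y)

dY/dX = 52·X
At X = 2: dY/dX = 104, Y = 104

Elasticity = 104 · (2 / 104) = 2

Interpretation: for a small percentage change in X, the percentage change in Y is approximately 2.00 times as large.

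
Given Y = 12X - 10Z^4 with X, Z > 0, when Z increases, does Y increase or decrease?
Y decreases

Taking the partial derivative:
∂Y/∂Z = -40Z^3

∂Y/∂Z = -40Z^3 < 0 (assuming positive values)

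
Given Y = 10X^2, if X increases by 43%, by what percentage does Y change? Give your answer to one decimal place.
104.5%

For Y = 10X^2:
If X → X(1 + 0.43)
Then Y → Y · (1 + 0.43)^2
     = Y · 2.0449

Percentage change = ((1 + 0.43)^2 − 1) × 100% ≈ 104.5%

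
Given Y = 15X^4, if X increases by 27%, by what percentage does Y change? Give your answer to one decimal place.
160.1%

For Y = 15X^4:
If X → X(1 + 0.27)
Then Y → Y · (1 + 0.27)^4
     ≈ Y · 2.6014

Percentage change = ((1 + 0.27)^4 − 1) × 100% ≈ 160.1%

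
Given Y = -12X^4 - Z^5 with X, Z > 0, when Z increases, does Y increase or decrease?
Y decreases

Taking the partial derivative:
∂Y/∂Z = -5Z^4

∂Y/∂Z = -5Z^4 < 0 (assuming positive values)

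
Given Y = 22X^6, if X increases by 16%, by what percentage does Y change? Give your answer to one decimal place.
143.6%

For Y = 22X^6:
If X → X(1 + 0.16)
Then Y → Y · (1 + 0.16)^6
     ≈ Y · 2.4364

Percentage change = ((1 + 0.16)^6 − 1) × 100% ≈ 143.6%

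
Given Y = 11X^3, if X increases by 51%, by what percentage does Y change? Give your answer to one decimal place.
244.3%

For Y = 11X^3:
If X → X(1 + 0.51)
Then Y → Y · (1 + 0.51)^3
     ≈ Y · 3.4430

Percentage change = ((1 + 0.51)^3 − 1) × 100% ≈ 244.3%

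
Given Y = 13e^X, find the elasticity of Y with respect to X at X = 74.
Elasticity = 74

Elasticity = (dY/dX) · (X/Y)

dY/dX = 13·e^X
At X = 74: dY/dX = 13·e^74, Y = 13·e^74

Elasticity = (13·e^74) · (74 / (13·e^74)) = 74

Interpretation: for a small percentage change in X, the percentage change in Y is approximately 74.00 times as large.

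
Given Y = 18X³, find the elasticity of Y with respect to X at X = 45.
Elasticity = 3

Elasticity = (dY/dX) · (X/Y)

dY/dX = 54·X²
At X = 45: dY/dX = 109350, Y = 1640250

Elasticity = 109350 · (45 / 1640250) = 3

Interpretation: for a small percentage change in X, the percentage change in Y is approximately 3.00 times as large.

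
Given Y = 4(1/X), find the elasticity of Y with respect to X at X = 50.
Elasticity = -1

Elasticity = (dY/dX) · (X/Y)

dY/dX = -4/X²
At X = 50: dY/dX = -1/625, Y = 2/25

Elasticity = (-1/625) · (50 / (2/25)) = -1

Interpretation: for a small percentage change in X, the percentage change in Y is approximately -1.00 times as large.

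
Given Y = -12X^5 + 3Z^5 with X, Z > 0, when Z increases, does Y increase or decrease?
Y increases

Taking the partial derivative:
∂Y/∂Z = 15Z^4

∂Y/∂Z = 15Z^4 > 0 (assuming positive values)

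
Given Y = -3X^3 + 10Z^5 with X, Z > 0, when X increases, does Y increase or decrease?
Y decreases

Taking the partial derivative:
∂Y/∂X = -9X^2

∂Y/∂X = -9X^2 < 0 (assuming positive values)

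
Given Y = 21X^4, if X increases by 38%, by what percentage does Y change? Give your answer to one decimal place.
262.7%

For Y = 21X^4:
If X → X(1 + 0.38)
Then Y → Y · (1 + 0.38)^4
     ≈ Y · 3.6267

Percentage change = ((1 + 0.38)^4 − 1) × 100% ≈ 262.7%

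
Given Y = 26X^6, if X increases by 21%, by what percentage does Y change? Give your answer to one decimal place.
213.8%

For Y = 26X^6:
If X → X(1 + 0.21)
Then Y → Y · (1 + 0.21)^6
     ≈ Y · 3.1384

Percentage change = ((1 + 0.21)^6 − 1) × 100% ≈ 213.8%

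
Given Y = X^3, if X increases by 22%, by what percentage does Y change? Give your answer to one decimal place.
81.6%

For Y = X^3:
If X → X(1 + 0.22)
Then Y → Y · (1 + 0.22)^3
     ≈ Y · 1.8158

Percentage change = ((1 + 0.22)^3 − 1) × 100% ≈ 81.6%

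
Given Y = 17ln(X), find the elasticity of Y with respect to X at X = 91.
Elasticity = 1/ln(91) ≈ 0.2217

Elasticity = (dY/dX) · (X/Y)

dY/dX = 17/X
At X = 91: dY/dX = 17/91, Y = 17·ln(91)

Elasticity = (17/91) · (91 / (17·ln(91))) = 1/ln(91) ≈ 0.2217

Interpretation: for a small percentage change in X, the percentage change in Y is approximately 0.22 times as large.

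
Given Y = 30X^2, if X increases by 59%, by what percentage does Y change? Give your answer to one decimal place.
152.8%

For Y = 30X^2:
If X → X(1 + 0.59)
Then Y → Y · (1 + 0.59)^2
     = Y · 2.5281

Percentage change = ((1 + 0.59)^2 − 1) × 100% ≈ 152.8%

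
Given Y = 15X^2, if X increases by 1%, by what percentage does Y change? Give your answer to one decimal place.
2.0%

For Y = 15X^2:
If X → X(1 + 0.01)
Then Y → Y · (1 + 0.01)^2
     = Y · 1.0201

Percentage change = ((1 + 0.01)^2 − 1) × 100% ≈ 2.0%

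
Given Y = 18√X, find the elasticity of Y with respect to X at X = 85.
Elasticity = 1/2

Elasticity = (dY/dX) · (X/Y)

dY/dX = 9/√X
At X = 85: dY/dX = 9·√85/85, Y = 18·√85

Elasticity = (9·√85/85) · (85 / (18·√85)) = 1/2

Interpretation: for a small percentage change in X, the percentage change in Y is approximately 0.50 times as large.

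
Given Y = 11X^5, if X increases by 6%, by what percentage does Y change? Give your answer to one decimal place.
33.8%

For Y = 11X^5:
If X → X(1 + 0.06)
Then Y → Y · (1 + 0.06)^5
     ≈ Y · 1.3382

Percentage change = ((1 + 0.06)^5 − 1) × 100% ≈ 33.8%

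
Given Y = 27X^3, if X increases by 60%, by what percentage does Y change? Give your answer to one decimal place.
309.6%

For Y = 27X^3:
If X → X(1 + 0.6)
Then Y → Y · (1 + 0.6)^3
     = Y · 4.0960

Percentage change = ((1 + 0.6)^3 − 1) × 100% = 309.6%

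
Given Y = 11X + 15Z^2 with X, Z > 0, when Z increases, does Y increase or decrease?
Y increases

Taking the partial derivative:
∂Y/∂Z = 30Z

∂Y/∂Z = 30Z > 0 (assuming positive values)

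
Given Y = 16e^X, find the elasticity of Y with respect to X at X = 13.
Elasticity = 13

Elasticity = (dY/dX) · (X/Y)

dY/dX = 16·e^X
At X = 13: dY/dX = 16·e^13, Y = 16·e^13

Elasticity = (16·e^13) · (13 / (16·e^13)) = 13

Interpretation: for a small percentage change in X, the percentage change in Y is approximately 13.00 times as large.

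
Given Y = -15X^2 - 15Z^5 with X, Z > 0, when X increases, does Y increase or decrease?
Y decreases

Taking the partial derivative:
∂Y/∂X = -30X

∂Y/∂X = -30X < 0 (assuming positive values)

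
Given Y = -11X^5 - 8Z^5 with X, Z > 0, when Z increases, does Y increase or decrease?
Y decreases

Taking the partial derivative:
∂Y/∂Z = -40Z^4

∂Y/∂Z = -40Z^4 < 0 (assuming positive values)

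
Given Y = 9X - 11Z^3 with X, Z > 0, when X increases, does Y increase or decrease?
Y increases

Taking the partial derivative:
∂Y/∂X = 9

∂Y/∂X = 9 > 0 (assuming positive values)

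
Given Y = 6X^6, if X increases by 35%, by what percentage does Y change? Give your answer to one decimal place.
505.3%

For Y = 6X^6:
If X → X(1 + 0.35)
Then Y → Y · (1 + 0.35)^6
     ≈ Y · 6.0534

Percentage change = ((1 + 0.35)^6 − 1) × 100% ≈ 505.3%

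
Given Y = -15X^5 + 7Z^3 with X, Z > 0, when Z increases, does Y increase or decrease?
Y increases

Taking the partial derivative:
∂Y/∂Z = 21Z^2

∂Y/∂Z = 21Z^2 > 0 (assuming positive values)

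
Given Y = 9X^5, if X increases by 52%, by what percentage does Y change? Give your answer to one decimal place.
711.4%

For Y = 9X^5:
If X → X(1 + 0.52)
Then Y → Y · (1 + 0.52)^5
     ≈ Y · 8.1137

Percentage change = ((1 + 0.52)^5 − 1) × 100% ≈ 711.4%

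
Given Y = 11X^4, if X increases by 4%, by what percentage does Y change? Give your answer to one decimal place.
17.0%

For Y = 11X^4:
If X → X(1 + 0.04)
Then Y → Y · (1 + 0.04)^4
     ≈ Y · 1.1699

Percentage change = ((1 + 0.04)^4 − 1) × 100% ≈ 17.0%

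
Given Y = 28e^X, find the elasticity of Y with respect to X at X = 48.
Elasticity = 48

Elasticity = (dY/dX) · (X/Y)

dY/dX = 28·e^X
At X = 48: dY/dX = 28·e^48, Y = 28·e^48

Elasticity = (28·e^48) · (48 / (28·e^48)) = 48

Interpretation: for a small percentage change in X, the percentage change in Y is approximately 48.00 times as large.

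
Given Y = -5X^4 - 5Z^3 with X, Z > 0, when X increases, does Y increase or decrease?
Y decreases

Taking the partial derivative:
∂Y/∂X = -20X^3

∂Y/∂X = -20X^3 < 0 (assuming positive values)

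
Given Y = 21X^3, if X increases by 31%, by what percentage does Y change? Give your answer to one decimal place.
124.8%

For Y = 21X^3:
If X → X(1 + 0.31)
Then Y → Y · (1 + 0.31)^3
     ≈ Y · 2.2481

Percentage change = ((1 + 0.31)^3 − 1) × 100% ≈ 124.8%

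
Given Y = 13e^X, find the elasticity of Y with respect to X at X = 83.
Elasticity = 83

Elasticity = (dY/dX) · (X/Y)

dY/dX = 13·e^X
At X = 83: dY/dX = 13·e^83, Y = 13·e^83

Elasticity = (13·e^83) · (83 / (13·e^83)) = 83

Interpretation: for a small percentage change in X, the percentage change in Y is approximately 83.00 times as large.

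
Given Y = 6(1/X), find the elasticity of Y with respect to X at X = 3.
Elasticity = -1

Elasticity = (dY/dX) · (X/Y)

dY/dX = -6/X²
At X = 3: dY/dX = -2/3, Y = 2

Elasticity = (-2/3) · (3 / 2) = -1

Interpretation: for a small percentage change in X, the percentage change in Y is approximately -1.00 times as large.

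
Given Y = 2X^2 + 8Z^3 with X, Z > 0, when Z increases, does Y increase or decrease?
Y increases

Taking the partial derivative:
∂Y/∂Z = 24Z^2

∂Y/∂Z = 24Z^2 > 0 (assuming positive values)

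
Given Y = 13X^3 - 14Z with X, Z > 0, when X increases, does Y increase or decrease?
Y increases

Taking the partial derivative:
∂Y/∂X = 39X^2

∂Y/∂X = 39X^2 > 0 (assuming positive values)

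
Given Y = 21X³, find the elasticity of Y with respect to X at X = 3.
Elasticity = 3

Elasticity = (dY/dX) · (X/Y)

dY/dX = 63·X²
At X = 3: dY/dX = 567, Y = 567

Elasticity = 567 · (3 / 567) = 3

Interpretation: for a small percentage change in X, the percentage change in Y is approximately 3.00 times as large.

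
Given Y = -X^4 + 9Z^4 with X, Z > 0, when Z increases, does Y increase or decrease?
Y increases

Taking the partial derivative:
∂Y/∂Z = 36Z^3

∂Y/∂Z = 36Z^3 > 0 (assuming positive values)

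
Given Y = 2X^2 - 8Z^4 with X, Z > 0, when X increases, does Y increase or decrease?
Y increases

Taking the partial derivative:
∂Y/∂X = 4X

∂Y/∂X = 4X > 0 (assuming positive values)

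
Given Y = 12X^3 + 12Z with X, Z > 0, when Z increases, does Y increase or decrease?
Y increases

Taking the partial derivative:
∂Y/∂Z = 12

∂Y/∂Z = 12 > 0 (assuming positive values)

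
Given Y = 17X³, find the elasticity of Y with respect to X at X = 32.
Elasticity = 3

Elasticity = (dY/dX) · (X/Y)

dY/dX = 51·X²
At X = 32: dY/dX = 52224, Y = 557056

Elasticity = 52224 · (32 / 557056) = 3

Interpretation: for a small percentage change in X, the percentage change in Y is approximately 3.00 times as large.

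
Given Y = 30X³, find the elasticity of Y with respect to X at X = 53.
Elasticity = 3

Elasticity = (dY/dX) · (X/Y)

dY/dX = 90·X²
At X = 53: dY/dX = 252810, Y = 4466310

Elasticity = 252810 · (53 / 4466310) = 3

Interpretation: for a small percentage change in X, the percentage change in Y is approximately 3.00 times as large.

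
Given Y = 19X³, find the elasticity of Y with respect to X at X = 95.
Elasticity = 3

Elasticity = (dY/dX) · (X/Y)

dY/dX = 57·X²
At X = 95: dY/dX = 514425, Y = 16290125

Elasticity = 514425 · (95 / 16290125) = 3

Interpretation: for a small percentage change in X, the percentage change in Y is approximately 3.00 times as large.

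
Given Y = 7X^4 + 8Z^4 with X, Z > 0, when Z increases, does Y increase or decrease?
Y increases

Taking the partial derivative:
∂Y/∂Z = 32Z^3

∂Y/∂Z = 32Z^3 > 0 (assuming positive values)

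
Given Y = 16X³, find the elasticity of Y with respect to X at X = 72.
Elasticity = 3

Elasticity = (dY/dX) · (X/Y)

dY/dX = 48·X²
At X = 72: dY/dX = 248832, Y = 5971968

Elasticity = 248832 · (72 / 5971968) = 3

Interpretation: for a small percentage change in X, the percentage change in Y is approximately 3.00 times as large.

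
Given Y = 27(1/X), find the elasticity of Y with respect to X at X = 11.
Elasticity = -1

Elasticity = (dY/dX) · (X/Y)

dY/dX = -27/X²
At X = 11: dY/dX = -27/121, Y = 27/11

Elasticity = (-27/121) · (11 / (27/11)) = -1

Interpretation: for a small percentage change in X, the percentage change in Y is approximately -1.00 times as large.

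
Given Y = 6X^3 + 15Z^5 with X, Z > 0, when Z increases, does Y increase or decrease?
Y increases

Taking the partial derivative:
∂Y/∂Z = 75Z^4

∂Y/∂Z = 75Z^4 > 0 (assuming positive values)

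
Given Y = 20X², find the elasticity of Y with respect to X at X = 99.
Elasticity = 2

Elasticity = (dY/dX) · (X/Y)

dY/dX = 40·X
At X = 99: dY/dX = 3960, Y = 196020

Elasticity = 3960 · (99 / 196020) = 2

Interpretation: for a small percentage change in X, the percentage change in Y is approximately 2.00 times as large.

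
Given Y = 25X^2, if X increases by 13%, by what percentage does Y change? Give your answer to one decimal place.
27.7%

For Y = 25X^2:
If X → X(1 + 0.13)
Then Y → Y · (1 + 0.13)^2
     = Y · 1.2769

Percentage change = ((1 + 0.13)^2 − 1) × 100% ≈ 27.7%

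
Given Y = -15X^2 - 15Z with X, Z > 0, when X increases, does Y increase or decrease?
Y decreases

Taking the partial derivative:
∂Y/∂X = -30X

∂Y/∂X = -30X < 0 (assuming positive values)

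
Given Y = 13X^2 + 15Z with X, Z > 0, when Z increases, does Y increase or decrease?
Y increases

Taking the partial derivative:
∂Y/∂Z = 15

∂Y/∂Z = 15 > 0 (assuming positive values)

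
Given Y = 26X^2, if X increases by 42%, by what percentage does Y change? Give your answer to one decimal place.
101.6%

For Y = 26X^2:
If X → X(1 + 0.42)
Then Y → Y · (1 + 0.42)^2
     = Y · 2.0164

Percentage change = ((1 + 0.42)^2 − 1) × 100% ≈ 101.6%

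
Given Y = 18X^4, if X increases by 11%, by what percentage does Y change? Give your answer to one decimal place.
51.8%

For Y = 18X^4:
If X → X(1 + 0.11)
Then Y → Y · (1 + 0.11)^4
     ≈ Y · 1.5181

Percentage change = ((1 + 0.11)^4 − 1) × 100% ≈ 51.8%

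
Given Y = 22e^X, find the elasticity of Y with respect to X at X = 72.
Elasticity = 72

Elasticity = (dY/dX) · (X/Y)

dY/dX = 22·e^X
At X = 72: dY/dX = 22·e^72, Y = 22·e^72

Elasticity = (22·e^72) · (72 / (22·e^72)) = 72

Interpretation: for a small percentage change in X, the percentage change in Y is approximately 72.00 times as large.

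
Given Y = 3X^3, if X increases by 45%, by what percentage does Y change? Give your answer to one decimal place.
204.9%

For Y = 3X^3:
If X → X(1 + 0.45)
Then Y → Y · (1 + 0.45)^3
     ≈ Y · 3.0486

Percentage change = ((1 + 0.45)^3 − 1) × 100% ≈ 204.9%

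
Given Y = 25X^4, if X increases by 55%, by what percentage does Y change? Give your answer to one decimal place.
477.2%

For Y = 25X^4:
If X → X(1 + 0.55)
Then Y → Y · (1 + 0.55)^4
     ≈ Y · 5.7720

Percentage change = ((1 + 0.55)^4 − 1) × 100% ≈ 477.2%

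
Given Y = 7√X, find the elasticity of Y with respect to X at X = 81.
Elasticity = 1/2

Elasticity = (dY/dX) · (X/Y)

dY/dX = 7/(2·√X)
At X = 81: dY/dX = 7/18, Y = 63

Elasticity = (7/18) · (81 / 63) = 1/2

Interpretation: for a small percentage change in X, the percentage change in Y is approximately 0.50 times as large.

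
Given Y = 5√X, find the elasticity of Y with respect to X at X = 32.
Elasticity = 1/2

Elasticity = (dY/dX) · (X/Y)

dY/dX = 5/(2·√X)
At X = 32: dY/dX = 5·√2/16, Y = 20·√2

Elasticity = (5·√2/16) · (32 / (20·√2)) = 1/2

Interpretation: for a small percentage change in X, the percentage change in Y is approximately 0.50 times as large.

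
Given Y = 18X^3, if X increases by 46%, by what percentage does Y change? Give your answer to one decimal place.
211.2%

For Y = 18X^3:
If X → X(1 + 0.46)
Then Y → Y · (1 + 0.46)^3
     ≈ Y · 3.1121

Percentage change = ((1 + 0.46)^3 − 1) × 100% ≈ 211.2%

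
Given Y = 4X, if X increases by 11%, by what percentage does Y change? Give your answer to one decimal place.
11.0%

For Y = 4X:
If X → X(1 + 0.11)
Then Y → Y · (1 + 0.11)^1
     = Y · 1.1100

Percentage change = ((1 + 0.11)^1 − 1) × 100% = 11.0%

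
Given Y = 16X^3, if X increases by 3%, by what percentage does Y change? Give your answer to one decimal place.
9.3%

For Y = 16X^3:
If X → X(1 + 0.03)
Then Y → Y · (1 + 0.03)^3
     ≈ Y · 1.0927

Percentage change = ((1 + 0.03)^3 − 1) × 100% ≈ 9.3%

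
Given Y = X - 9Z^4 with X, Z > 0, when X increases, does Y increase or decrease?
Y increases

Taking the partial derivative:
∂Y/∂X = 1

∂Y/∂X = 1 > 0 (assuming positive values)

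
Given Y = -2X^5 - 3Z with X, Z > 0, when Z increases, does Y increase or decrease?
Y decreases

Taking the partial derivative:
∂Y/∂Z = -3

∂Y/∂Z = -3 < 0 (assuming positive values)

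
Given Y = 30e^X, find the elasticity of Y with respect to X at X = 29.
Elasticity = 29

Elasticity = (dY/dX) · (X/Y)

dY/dX = 30·e^X
At X = 29: dY/dX = 30·e^29, Y = 30·e^29

Elasticity = (30·e^29) · (29 / (30·e^29)) = 29

Interpretation: for a small percentage change in X, the percentage change in Y is approximately 29.00 times as large.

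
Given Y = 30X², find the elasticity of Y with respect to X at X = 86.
Elasticity = 2

Elasticity = (dY/dX) · (X/Y)

dY/dX = 60·X
At X = 86: dY/dX = 5160, Y = 221880

Elasticity = 5160 · (86 / 221880) = 2

Interpretation: for a small percentage change in X, the percentage change in Y is approximately 2.00 times as large.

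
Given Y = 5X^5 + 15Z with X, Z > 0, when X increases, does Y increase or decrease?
Y increases

Taking the partial derivative:
∂Y/∂X = 25X^4

∂Y/∂X = 25X^4 > 0 (assuming positive values)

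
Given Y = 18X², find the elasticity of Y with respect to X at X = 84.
Elasticity = 2

Elasticity = (dY/dX) · (X/Y)

dY/dX = 36·X
At X = 84: dY/dX = 3024, Y = 127008

Elasticity = 3024 · (84 / 127008) = 2

Interpretation: for a small percentage change in X, the percentage change in Y is approximately 2.00 times as large.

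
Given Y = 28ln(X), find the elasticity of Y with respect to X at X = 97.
Elasticity = 1/ln(97) ≈ 0.2186

Elasticity = (dY/dX) · (X/Y)

dY/dX = 28/X
At X = 97: dY/dX = 28/97, Y = 28·ln(97)

Elasticity = (28/97) · (97 / (28·ln(97))) = 1/ln(97) ≈ 0.2186

Interpretation: for a small percentage change in X, the percentage change in Y is approximately 0.22 times as large.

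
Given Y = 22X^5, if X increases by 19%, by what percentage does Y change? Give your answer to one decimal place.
138.6%

For Y = 22X^5:
If X → X(1 + 0.19)
Then Y → Y · (1 + 0.19)^5
     ≈ Y · 2.3864

Percentage change = ((1 + 0.19)^5 − 1) × 100% ≈ 138.6%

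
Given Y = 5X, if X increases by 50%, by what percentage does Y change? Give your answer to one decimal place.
50.0%

For Y = 5X:
If X → X(1 + 0.5)
Then Y → Y · (1 + 0.5)^1
     = Y · 1.5000

Percentage change = ((1 + 0.5)^1 − 1) × 100% = 50.0%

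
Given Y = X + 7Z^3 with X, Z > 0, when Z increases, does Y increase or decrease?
Y increases

Taking the partial derivative:
∂Y/∂Z = 21Z^2

∂Y/∂Z = 21Z^2 > 0 (assuming positive values)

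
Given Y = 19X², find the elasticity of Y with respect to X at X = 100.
Elasticity = 2

Elasticity = (dY/dX) · (X/Y)

dY/dX = 38·X
At X = 100: dY/dX = 3800, Y = 190000

Elasticity = 3800 · (100 / 190000) = 2

Interpretation: for a small percentage change in X, the percentage change in Y is approximately 2.00 times as large.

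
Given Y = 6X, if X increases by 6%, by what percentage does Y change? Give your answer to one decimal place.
6.0%

For Y = 6X:
If X → X(1 + 0.06)
Then Y → Y · (1 + 0.06)^1
     = Y · 1.0600

Percentage change = ((1 + 0.06)^1 − 1) × 100% = 6.0%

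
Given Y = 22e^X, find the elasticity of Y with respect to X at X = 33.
Elasticity = 33

Elasticity = (dY/dX) · (X/Y)

dY/dX = 22·e^X
At X = 33: dY/dX = 22·e^33, Y = 22·e^33

Elasticity = (22·e^33) · (33 / (22·e^33)) = 33

Interpretation: for a small percentage change in X, the percentage change in Y is approximately 33.00 times as large.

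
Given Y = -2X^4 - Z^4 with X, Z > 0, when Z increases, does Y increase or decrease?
Y decreases

Taking the partial derivative:
∂Y/∂Z = -4Z^3

∂Y/∂Z = -4Z^3 < 0 (assuming positive values)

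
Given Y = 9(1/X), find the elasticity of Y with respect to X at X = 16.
Elasticity = -1

Elasticity = (dY/dX) · (X/Y)

dY/dX = -9/X²
At X = 16: dY/dX = -9/256, Y = 9/16

Elasticity = (-9/256) · (16 / (9/16)) = -1

Interpretation: for a small percentage change in X, the percentage change in Y is approximately -1.00 times as large.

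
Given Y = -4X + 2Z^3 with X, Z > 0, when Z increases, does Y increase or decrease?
Y increases

Taking the partial derivative:
∂Y/∂Z = 6Z^2

∂Y/∂Z = 6Z^2 > 0 (assuming positive values)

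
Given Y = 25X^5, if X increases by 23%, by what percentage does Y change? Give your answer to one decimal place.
181.5%

For Y = 25X^5:
If X → X(1 + 0.23)
Then Y → Y · (1 + 0.23)^5
     ≈ Y · 2.8153

Percentage change = ((1 + 0.23)^5 − 1) × 100% ≈ 181.5%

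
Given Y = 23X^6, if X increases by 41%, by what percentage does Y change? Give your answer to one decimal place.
685.8%

For Y = 23X^6:
If X → X(1 + 0.41)
Then Y → Y · (1 + 0.41)^6
     ≈ Y · 7.8580

Percentage change = ((1 + 0.41)^6 − 1) × 100% ≈ 685.8%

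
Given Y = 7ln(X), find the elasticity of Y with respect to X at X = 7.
Elasticity = 1/ln(7) ≈ 0.5139

Elasticity = (dY/dX) · (X/Y)

dY/dX = 7/X
At X = 7: dY/dX = 1, Y = 7·ln(7)

Elasticity = 1 · (7 / (7·ln(7))) = 1/ln(7) ≈ 0.5139

Interpretation: for a small percentage change in X, the percentage change in Y is approximately 0.51 times as large.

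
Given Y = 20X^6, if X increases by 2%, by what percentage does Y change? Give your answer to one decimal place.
12.6%

For Y = 20X^6:
If X → X(1 + 0.02)
Then Y → Y · (1 + 0.02)^6
     ≈ Y · 1.1262

Percentage change = ((1 + 0.02)^6 − 1) × 100% ≈ 12.6%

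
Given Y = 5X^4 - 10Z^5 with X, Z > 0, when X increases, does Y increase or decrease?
Y increases

Taking the partial derivative:
∂Y/∂X = 20X^3

∂Y/∂X = 20X^3 > 0 (assuming positive values)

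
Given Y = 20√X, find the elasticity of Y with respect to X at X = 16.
Elasticity = 1/2

Elasticity = (dY/dX) · (X/Y)

dY/dX = 10/√X
At X = 16: dY/dX = 5/2, Y = 80

Elasticity = (5/2) · (16 / 80) = 1/2

Interpretation: for a small percentage change in X, the percentage change in Y is approximately 0.50 times as large.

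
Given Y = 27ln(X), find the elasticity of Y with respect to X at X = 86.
Elasticity = 1/ln(86) ≈ 0.2245

Elasticity = (dY/dX) · (X/Y)

dY/dX = 27/X
At X = 86: dY/dX = 27/86, Y = 27·ln(86)

Elasticity = (27/86) · (86 / (27·ln(86))) = 1/ln(86) ≈ 0.2245

Interpretation: for a small percentage change in X, the percentage change in Y is approximately 0.22 times as large.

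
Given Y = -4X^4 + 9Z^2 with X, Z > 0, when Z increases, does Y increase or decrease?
Y increases

Taking the partial derivative:
∂Y/∂Z = 18Z

∂Y/∂Z = 18Z > 0 (assuming positive values)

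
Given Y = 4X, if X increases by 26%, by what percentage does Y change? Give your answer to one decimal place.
26.0%

For Y = 4X:
If X → X(1 + 0.26)
Then Y → Y · (1 + 0.26)^1
     = Y · 1.2600

Percentage change = ((1 + 0.26)^1 − 1) × 100% = 26.0%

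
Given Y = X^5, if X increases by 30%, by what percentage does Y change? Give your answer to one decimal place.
271.3%

For Y = X^5:
If X → X(1 + 0.3)
Then Y → Y · (1 + 0.3)^5
     ≈ Y · 3.7129

Percentage change = ((1 + 0.3)^5 − 1) × 100% ≈ 271.3%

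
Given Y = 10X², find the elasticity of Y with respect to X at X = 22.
Elasticity = 2

Elasticity = (dY/dX) · (X/Y)

dY/dX = 20·X
At X = 22: dY/dX = 440, Y = 4840

Elasticity = 440 · (22 / 4840) = 2

Interpretation: for a small percentage change in X, the percentage change in Y is approximately 2.00 times as large.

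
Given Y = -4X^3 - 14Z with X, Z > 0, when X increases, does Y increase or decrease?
Y decreases

Taking the partial derivative:
∂Y/∂X = -12X^2

∂Y/∂X = -12X^2 < 0 (assuming positive values)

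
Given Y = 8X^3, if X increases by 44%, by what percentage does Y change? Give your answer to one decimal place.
198.6%

For Y = 8X^3:
If X → X(1 + 0.44)
Then Y → Y · (1 + 0.44)^3
     ≈ Y · 2.9860

Percentage change = ((1 + 0.44)^3 − 1) × 100% ≈ 198.6%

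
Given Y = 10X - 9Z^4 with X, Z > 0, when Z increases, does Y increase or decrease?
Y decreases

Taking the partial derivative:
∂Y/∂Z = -36Z^3

∂Y/∂Z = -36Z^3 < 0 (assuming positive values)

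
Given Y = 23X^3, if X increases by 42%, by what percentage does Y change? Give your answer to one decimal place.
186.3%

For Y = 23X^3:
If X → X(1 + 0.42)
Then Y → Y · (1 + 0.42)^3
     ≈ Y · 2.8633

Percentage change = ((1 + 0.42)^3 − 1) × 100% ≈ 186.3%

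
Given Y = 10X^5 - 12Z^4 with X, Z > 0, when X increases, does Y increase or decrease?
Y increases

Taking the partial derivative:
∂Y/∂X = 50X^4

∂Y/∂X = 50X^4 > 0 (assuming positive values)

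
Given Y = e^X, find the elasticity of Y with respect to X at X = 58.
Elasticity = 58

Elasticity = (dY/dX) · (X/Y)

dY/dX = e^X
At X = 58: dY/dX = e^58, Y = e^58

Elasticity = (e^58) · (58 / (e^58)) = 58

Interpretation: for a small percentage change in X, the percentage change in Y is approximately 58.00 times as large.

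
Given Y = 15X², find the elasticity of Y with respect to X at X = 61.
Elasticity = 2

Elasticity = (dY/dX) · (X/Y)

dY/dX = 30·X
At X = 61: dY/dX = 1830, Y = 55815

Elasticity = 1830 · (61 / 55815) = 2

Interpretation: for a small percentage change in X, the percentage change in Y is approximately 2.00 times as large.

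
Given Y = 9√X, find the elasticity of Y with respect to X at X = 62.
Elasticity = 1/2

Elasticity = (dY/dX) · (X/Y)

dY/dX = 9/(2·√X)
At X = 62: dY/dX = 9·√62/124, Y = 9·√62

Elasticity = (9·√62/124) · (62 / (9·√62)) = 1/2

Interpretation: for a small percentage change in X, the percentage change in Y is approximately 0.50 times as large.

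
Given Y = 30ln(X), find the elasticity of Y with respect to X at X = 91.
Elasticity = 1/ln(91) ≈ 0.2217

Elasticity = (dY/dX) · (X/Y)

dY/dX = 30/X
At X = 91: dY/dX = 30/91, Y = 30·ln(91)

Elasticity = (30/91) · (91 / (30·ln(91))) = 1/ln(91) ≈ 0.2217

Interpretation: for a small percentage change in X, the percentage change in Y is approximately 0.22 times as large.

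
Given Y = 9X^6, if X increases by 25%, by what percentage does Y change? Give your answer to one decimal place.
281.5%

For Y = 9X^6:
If X → X(1 + 0.25)
Then Y → Y · (1 + 0.25)^6
     ≈ Y · 3.8147

Percentage change = ((1 + 0.25)^6 − 1) × 100% ≈ 281.5%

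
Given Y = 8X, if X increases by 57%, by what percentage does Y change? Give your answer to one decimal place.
57.0%

For Y = 8X:
If X → X(1 + 0.57)
Then Y → Y · (1 + 0.57)^1
     = Y · 1.5700

Percentage change = ((1 + 0.57)^1 − 1) × 100% = 57.0%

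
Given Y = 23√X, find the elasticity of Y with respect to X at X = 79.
Elasticity = 1/2

Elasticity = (dY/dX) · (X/Y)

dY/dX = 23/(2·√X)
At X = 79: dY/dX = 23·√79/158, Y = 23·√79

Elasticity = (23·√79/158) · (79 / (23·√79)) = 1/2

Interpretation: for a small percentage change in X, the percentage change in Y is approximately 0.50 times as large.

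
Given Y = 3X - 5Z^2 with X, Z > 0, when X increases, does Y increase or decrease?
Y increases

Taking the partial derivative:
∂Y/∂X = 3

∂Y/∂X = 3 > 0 (assuming positive values)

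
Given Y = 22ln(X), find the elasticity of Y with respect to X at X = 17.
Elasticity = 1/ln(17) ≈ 0.3530

Elasticity = (dY/dX) · (X/Y)

dY/dX = 22/X
At X = 17: dY/dX = 22/17, Y = 22·ln(17)

Elasticity = (22/17) · (17 / (22·ln(17))) = 1/ln(17) ≈ 0.3530

Interpretation: for a small percentage change in X, the percentage change in Y is approximately 0.35 times as large.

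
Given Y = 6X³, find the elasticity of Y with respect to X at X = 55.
Elasticity = 3

Elasticity = (dY/dX) · (X/Y)

dY/dX = 18·X²
At X = 55: dY/dX = 54450, Y = 998250

Elasticity = 54450 · (55 / 998250) = 3

Interpretation: for a small percentage change in X, the percentage change in Y is approximately 3.00 times as large.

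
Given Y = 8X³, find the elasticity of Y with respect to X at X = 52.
Elasticity = 3

Elasticity = (dY/dX) · (X/Y)

dY/dX = 24·X²
At X = 52: dY/dX = 64896, Y = 1124864

Elasticity = 64896 · (52 / 1124864) = 3

Interpretation: for a small percentage change in X, the percentage change in Y is approximately 3.00 times as large.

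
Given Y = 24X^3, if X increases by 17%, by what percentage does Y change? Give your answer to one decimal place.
60.2%

For Y = 24X^3:
If X → X(1 + 0.17)
Then Y → Y · (1 + 0.17)^3
     ≈ Y · 1.6016

Percentage change = ((1 + 0.17)^3 − 1) × 100% ≈ 60.2%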